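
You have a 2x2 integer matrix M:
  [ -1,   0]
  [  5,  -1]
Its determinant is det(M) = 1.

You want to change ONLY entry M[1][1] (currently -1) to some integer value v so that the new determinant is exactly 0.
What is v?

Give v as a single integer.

det is linear in entry M[1][1]: det = old_det + (v - -1) * C_11
Cofactor C_11 = -1
Want det = 0: 1 + (v - -1) * -1 = 0
  (v - -1) = -1 / -1 = 1
  v = -1 + (1) = 0

Answer: 0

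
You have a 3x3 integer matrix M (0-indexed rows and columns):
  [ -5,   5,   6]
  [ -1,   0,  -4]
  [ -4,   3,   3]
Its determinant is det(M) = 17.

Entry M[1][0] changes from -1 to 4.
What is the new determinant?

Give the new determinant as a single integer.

Answer: 32

Derivation:
det is linear in row 1: changing M[1][0] by delta changes det by delta * cofactor(1,0).
Cofactor C_10 = (-1)^(1+0) * minor(1,0) = 3
Entry delta = 4 - -1 = 5
Det delta = 5 * 3 = 15
New det = 17 + 15 = 32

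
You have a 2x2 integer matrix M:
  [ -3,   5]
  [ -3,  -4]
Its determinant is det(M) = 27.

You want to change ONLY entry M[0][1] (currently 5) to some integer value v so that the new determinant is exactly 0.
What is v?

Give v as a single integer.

det is linear in entry M[0][1]: det = old_det + (v - 5) * C_01
Cofactor C_01 = 3
Want det = 0: 27 + (v - 5) * 3 = 0
  (v - 5) = -27 / 3 = -9
  v = 5 + (-9) = -4

Answer: -4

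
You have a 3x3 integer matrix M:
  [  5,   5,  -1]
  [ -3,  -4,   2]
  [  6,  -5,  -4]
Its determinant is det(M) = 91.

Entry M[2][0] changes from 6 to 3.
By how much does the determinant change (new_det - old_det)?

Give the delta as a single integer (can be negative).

Answer: -18

Derivation:
Cofactor C_20 = 6
Entry delta = 3 - 6 = -3
Det delta = entry_delta * cofactor = -3 * 6 = -18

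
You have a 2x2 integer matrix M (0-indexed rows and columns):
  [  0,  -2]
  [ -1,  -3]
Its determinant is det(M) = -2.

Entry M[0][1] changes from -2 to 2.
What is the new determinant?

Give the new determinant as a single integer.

Answer: 2

Derivation:
det is linear in row 0: changing M[0][1] by delta changes det by delta * cofactor(0,1).
Cofactor C_01 = (-1)^(0+1) * minor(0,1) = 1
Entry delta = 2 - -2 = 4
Det delta = 4 * 1 = 4
New det = -2 + 4 = 2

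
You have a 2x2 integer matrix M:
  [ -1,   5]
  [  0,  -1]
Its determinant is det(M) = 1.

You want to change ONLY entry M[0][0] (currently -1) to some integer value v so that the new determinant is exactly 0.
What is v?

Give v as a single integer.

det is linear in entry M[0][0]: det = old_det + (v - -1) * C_00
Cofactor C_00 = -1
Want det = 0: 1 + (v - -1) * -1 = 0
  (v - -1) = -1 / -1 = 1
  v = -1 + (1) = 0

Answer: 0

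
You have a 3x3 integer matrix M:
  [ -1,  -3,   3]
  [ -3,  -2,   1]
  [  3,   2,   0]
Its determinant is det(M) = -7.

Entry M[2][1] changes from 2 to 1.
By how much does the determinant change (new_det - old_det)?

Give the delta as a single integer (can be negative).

Answer: 8

Derivation:
Cofactor C_21 = -8
Entry delta = 1 - 2 = -1
Det delta = entry_delta * cofactor = -1 * -8 = 8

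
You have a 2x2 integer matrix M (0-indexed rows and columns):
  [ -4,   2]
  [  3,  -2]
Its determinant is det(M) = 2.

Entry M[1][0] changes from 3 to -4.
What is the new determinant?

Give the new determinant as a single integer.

Answer: 16

Derivation:
det is linear in row 1: changing M[1][0] by delta changes det by delta * cofactor(1,0).
Cofactor C_10 = (-1)^(1+0) * minor(1,0) = -2
Entry delta = -4 - 3 = -7
Det delta = -7 * -2 = 14
New det = 2 + 14 = 16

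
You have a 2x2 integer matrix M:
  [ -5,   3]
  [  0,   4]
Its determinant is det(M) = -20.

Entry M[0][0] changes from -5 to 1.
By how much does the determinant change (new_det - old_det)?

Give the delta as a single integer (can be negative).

Answer: 24

Derivation:
Cofactor C_00 = 4
Entry delta = 1 - -5 = 6
Det delta = entry_delta * cofactor = 6 * 4 = 24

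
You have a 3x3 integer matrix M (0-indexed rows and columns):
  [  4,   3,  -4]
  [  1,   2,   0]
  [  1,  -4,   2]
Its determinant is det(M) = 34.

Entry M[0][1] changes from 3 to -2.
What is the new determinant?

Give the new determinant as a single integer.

det is linear in row 0: changing M[0][1] by delta changes det by delta * cofactor(0,1).
Cofactor C_01 = (-1)^(0+1) * minor(0,1) = -2
Entry delta = -2 - 3 = -5
Det delta = -5 * -2 = 10
New det = 34 + 10 = 44

Answer: 44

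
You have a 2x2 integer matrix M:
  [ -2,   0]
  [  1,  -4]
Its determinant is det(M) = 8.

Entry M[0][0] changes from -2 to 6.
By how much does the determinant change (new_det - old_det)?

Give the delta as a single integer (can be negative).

Answer: -32

Derivation:
Cofactor C_00 = -4
Entry delta = 6 - -2 = 8
Det delta = entry_delta * cofactor = 8 * -4 = -32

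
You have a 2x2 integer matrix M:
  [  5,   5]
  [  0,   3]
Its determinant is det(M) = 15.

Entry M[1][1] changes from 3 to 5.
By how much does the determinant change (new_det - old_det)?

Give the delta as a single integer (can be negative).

Cofactor C_11 = 5
Entry delta = 5 - 3 = 2
Det delta = entry_delta * cofactor = 2 * 5 = 10

Answer: 10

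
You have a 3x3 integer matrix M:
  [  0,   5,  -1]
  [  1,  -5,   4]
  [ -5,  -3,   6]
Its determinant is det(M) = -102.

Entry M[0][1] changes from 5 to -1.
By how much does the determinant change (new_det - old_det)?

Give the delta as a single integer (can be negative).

Answer: 156

Derivation:
Cofactor C_01 = -26
Entry delta = -1 - 5 = -6
Det delta = entry_delta * cofactor = -6 * -26 = 156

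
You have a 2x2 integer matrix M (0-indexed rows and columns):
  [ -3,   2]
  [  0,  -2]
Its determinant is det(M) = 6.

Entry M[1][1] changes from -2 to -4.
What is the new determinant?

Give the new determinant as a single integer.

Answer: 12

Derivation:
det is linear in row 1: changing M[1][1] by delta changes det by delta * cofactor(1,1).
Cofactor C_11 = (-1)^(1+1) * minor(1,1) = -3
Entry delta = -4 - -2 = -2
Det delta = -2 * -3 = 6
New det = 6 + 6 = 12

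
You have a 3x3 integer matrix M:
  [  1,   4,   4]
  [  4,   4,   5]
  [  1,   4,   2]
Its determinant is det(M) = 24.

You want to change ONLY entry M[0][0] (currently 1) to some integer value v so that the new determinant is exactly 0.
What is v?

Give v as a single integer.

Answer: 3

Derivation:
det is linear in entry M[0][0]: det = old_det + (v - 1) * C_00
Cofactor C_00 = -12
Want det = 0: 24 + (v - 1) * -12 = 0
  (v - 1) = -24 / -12 = 2
  v = 1 + (2) = 3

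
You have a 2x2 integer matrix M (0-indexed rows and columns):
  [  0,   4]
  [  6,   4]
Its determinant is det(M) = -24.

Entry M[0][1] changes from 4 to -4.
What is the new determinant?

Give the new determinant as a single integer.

det is linear in row 0: changing M[0][1] by delta changes det by delta * cofactor(0,1).
Cofactor C_01 = (-1)^(0+1) * minor(0,1) = -6
Entry delta = -4 - 4 = -8
Det delta = -8 * -6 = 48
New det = -24 + 48 = 24

Answer: 24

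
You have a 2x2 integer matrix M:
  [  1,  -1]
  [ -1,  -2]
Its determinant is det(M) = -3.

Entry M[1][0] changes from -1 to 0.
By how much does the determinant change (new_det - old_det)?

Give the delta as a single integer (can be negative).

Cofactor C_10 = 1
Entry delta = 0 - -1 = 1
Det delta = entry_delta * cofactor = 1 * 1 = 1

Answer: 1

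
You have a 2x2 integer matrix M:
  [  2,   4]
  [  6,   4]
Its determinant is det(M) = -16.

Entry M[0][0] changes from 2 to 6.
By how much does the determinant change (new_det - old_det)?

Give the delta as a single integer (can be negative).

Answer: 16

Derivation:
Cofactor C_00 = 4
Entry delta = 6 - 2 = 4
Det delta = entry_delta * cofactor = 4 * 4 = 16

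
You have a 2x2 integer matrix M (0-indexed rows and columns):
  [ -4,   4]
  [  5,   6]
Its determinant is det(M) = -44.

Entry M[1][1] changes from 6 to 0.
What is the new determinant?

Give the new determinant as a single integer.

Answer: -20

Derivation:
det is linear in row 1: changing M[1][1] by delta changes det by delta * cofactor(1,1).
Cofactor C_11 = (-1)^(1+1) * minor(1,1) = -4
Entry delta = 0 - 6 = -6
Det delta = -6 * -4 = 24
New det = -44 + 24 = -20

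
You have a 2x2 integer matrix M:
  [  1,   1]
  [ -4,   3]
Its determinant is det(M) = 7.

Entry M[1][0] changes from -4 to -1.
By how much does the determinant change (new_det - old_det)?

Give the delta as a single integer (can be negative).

Answer: -3

Derivation:
Cofactor C_10 = -1
Entry delta = -1 - -4 = 3
Det delta = entry_delta * cofactor = 3 * -1 = -3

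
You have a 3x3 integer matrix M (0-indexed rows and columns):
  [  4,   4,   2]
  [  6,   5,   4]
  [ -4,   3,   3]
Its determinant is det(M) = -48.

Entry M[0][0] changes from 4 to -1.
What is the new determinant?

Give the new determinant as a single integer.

Answer: -63

Derivation:
det is linear in row 0: changing M[0][0] by delta changes det by delta * cofactor(0,0).
Cofactor C_00 = (-1)^(0+0) * minor(0,0) = 3
Entry delta = -1 - 4 = -5
Det delta = -5 * 3 = -15
New det = -48 + -15 = -63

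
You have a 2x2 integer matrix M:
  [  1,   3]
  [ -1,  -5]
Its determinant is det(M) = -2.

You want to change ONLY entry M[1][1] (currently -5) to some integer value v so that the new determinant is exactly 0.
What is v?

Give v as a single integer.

Answer: -3

Derivation:
det is linear in entry M[1][1]: det = old_det + (v - -5) * C_11
Cofactor C_11 = 1
Want det = 0: -2 + (v - -5) * 1 = 0
  (v - -5) = 2 / 1 = 2
  v = -5 + (2) = -3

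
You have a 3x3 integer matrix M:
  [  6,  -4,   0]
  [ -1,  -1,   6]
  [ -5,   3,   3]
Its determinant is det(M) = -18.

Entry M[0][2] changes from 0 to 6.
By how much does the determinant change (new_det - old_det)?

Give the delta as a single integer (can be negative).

Answer: -48

Derivation:
Cofactor C_02 = -8
Entry delta = 6 - 0 = 6
Det delta = entry_delta * cofactor = 6 * -8 = -48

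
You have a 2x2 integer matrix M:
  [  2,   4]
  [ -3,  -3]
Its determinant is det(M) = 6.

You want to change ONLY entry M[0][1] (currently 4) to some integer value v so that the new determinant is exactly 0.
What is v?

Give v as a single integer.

det is linear in entry M[0][1]: det = old_det + (v - 4) * C_01
Cofactor C_01 = 3
Want det = 0: 6 + (v - 4) * 3 = 0
  (v - 4) = -6 / 3 = -2
  v = 4 + (-2) = 2

Answer: 2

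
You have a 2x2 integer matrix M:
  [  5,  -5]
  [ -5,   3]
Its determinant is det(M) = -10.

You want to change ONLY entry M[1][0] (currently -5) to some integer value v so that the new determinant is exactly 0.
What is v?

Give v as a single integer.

Answer: -3

Derivation:
det is linear in entry M[1][0]: det = old_det + (v - -5) * C_10
Cofactor C_10 = 5
Want det = 0: -10 + (v - -5) * 5 = 0
  (v - -5) = 10 / 5 = 2
  v = -5 + (2) = -3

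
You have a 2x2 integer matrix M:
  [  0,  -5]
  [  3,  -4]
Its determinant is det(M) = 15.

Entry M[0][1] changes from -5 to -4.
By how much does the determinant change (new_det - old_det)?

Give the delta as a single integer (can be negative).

Cofactor C_01 = -3
Entry delta = -4 - -5 = 1
Det delta = entry_delta * cofactor = 1 * -3 = -3

Answer: -3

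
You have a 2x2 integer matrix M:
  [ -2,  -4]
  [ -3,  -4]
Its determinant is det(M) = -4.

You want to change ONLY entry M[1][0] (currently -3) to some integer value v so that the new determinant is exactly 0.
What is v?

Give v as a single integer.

Answer: -2

Derivation:
det is linear in entry M[1][0]: det = old_det + (v - -3) * C_10
Cofactor C_10 = 4
Want det = 0: -4 + (v - -3) * 4 = 0
  (v - -3) = 4 / 4 = 1
  v = -3 + (1) = -2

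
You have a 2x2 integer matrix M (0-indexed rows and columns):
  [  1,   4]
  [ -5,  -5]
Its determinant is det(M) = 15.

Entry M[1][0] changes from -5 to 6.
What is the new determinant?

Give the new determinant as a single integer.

Answer: -29

Derivation:
det is linear in row 1: changing M[1][0] by delta changes det by delta * cofactor(1,0).
Cofactor C_10 = (-1)^(1+0) * minor(1,0) = -4
Entry delta = 6 - -5 = 11
Det delta = 11 * -4 = -44
New det = 15 + -44 = -29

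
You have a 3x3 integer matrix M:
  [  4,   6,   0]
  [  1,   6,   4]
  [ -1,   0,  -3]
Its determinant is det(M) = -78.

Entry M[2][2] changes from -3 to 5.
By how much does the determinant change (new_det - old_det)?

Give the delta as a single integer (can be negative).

Answer: 144

Derivation:
Cofactor C_22 = 18
Entry delta = 5 - -3 = 8
Det delta = entry_delta * cofactor = 8 * 18 = 144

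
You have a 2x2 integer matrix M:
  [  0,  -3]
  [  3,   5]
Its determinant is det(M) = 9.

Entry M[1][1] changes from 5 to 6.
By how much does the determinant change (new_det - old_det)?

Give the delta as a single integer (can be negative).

Answer: 0

Derivation:
Cofactor C_11 = 0
Entry delta = 6 - 5 = 1
Det delta = entry_delta * cofactor = 1 * 0 = 0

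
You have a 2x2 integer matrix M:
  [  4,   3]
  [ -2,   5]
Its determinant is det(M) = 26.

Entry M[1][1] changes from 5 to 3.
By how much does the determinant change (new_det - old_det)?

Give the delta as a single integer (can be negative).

Answer: -8

Derivation:
Cofactor C_11 = 4
Entry delta = 3 - 5 = -2
Det delta = entry_delta * cofactor = -2 * 4 = -8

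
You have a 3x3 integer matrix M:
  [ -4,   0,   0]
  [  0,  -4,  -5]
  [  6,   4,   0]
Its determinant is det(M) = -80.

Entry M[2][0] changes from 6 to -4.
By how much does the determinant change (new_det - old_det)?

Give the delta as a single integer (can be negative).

Answer: 0

Derivation:
Cofactor C_20 = 0
Entry delta = -4 - 6 = -10
Det delta = entry_delta * cofactor = -10 * 0 = 0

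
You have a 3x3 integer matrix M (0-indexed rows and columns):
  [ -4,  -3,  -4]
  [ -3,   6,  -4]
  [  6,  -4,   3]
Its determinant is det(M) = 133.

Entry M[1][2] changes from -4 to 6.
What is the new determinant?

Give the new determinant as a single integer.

det is linear in row 1: changing M[1][2] by delta changes det by delta * cofactor(1,2).
Cofactor C_12 = (-1)^(1+2) * minor(1,2) = -34
Entry delta = 6 - -4 = 10
Det delta = 10 * -34 = -340
New det = 133 + -340 = -207

Answer: -207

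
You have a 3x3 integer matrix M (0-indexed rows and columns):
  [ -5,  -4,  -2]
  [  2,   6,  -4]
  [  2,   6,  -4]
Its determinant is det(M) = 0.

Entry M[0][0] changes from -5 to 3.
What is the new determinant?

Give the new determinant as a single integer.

det is linear in row 0: changing M[0][0] by delta changes det by delta * cofactor(0,0).
Cofactor C_00 = (-1)^(0+0) * minor(0,0) = 0
Entry delta = 3 - -5 = 8
Det delta = 8 * 0 = 0
New det = 0 + 0 = 0

Answer: 0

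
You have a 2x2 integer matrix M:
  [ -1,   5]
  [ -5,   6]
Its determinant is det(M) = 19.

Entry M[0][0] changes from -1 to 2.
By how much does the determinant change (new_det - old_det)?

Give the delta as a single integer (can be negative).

Answer: 18

Derivation:
Cofactor C_00 = 6
Entry delta = 2 - -1 = 3
Det delta = entry_delta * cofactor = 3 * 6 = 18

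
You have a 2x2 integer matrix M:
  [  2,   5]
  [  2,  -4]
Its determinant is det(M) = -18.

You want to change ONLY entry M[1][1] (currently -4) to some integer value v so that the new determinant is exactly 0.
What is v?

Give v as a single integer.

Answer: 5

Derivation:
det is linear in entry M[1][1]: det = old_det + (v - -4) * C_11
Cofactor C_11 = 2
Want det = 0: -18 + (v - -4) * 2 = 0
  (v - -4) = 18 / 2 = 9
  v = -4 + (9) = 5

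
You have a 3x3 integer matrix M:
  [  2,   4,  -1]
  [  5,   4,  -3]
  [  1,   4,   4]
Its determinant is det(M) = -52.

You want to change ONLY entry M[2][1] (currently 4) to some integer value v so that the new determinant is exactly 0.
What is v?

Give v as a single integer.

Answer: 56

Derivation:
det is linear in entry M[2][1]: det = old_det + (v - 4) * C_21
Cofactor C_21 = 1
Want det = 0: -52 + (v - 4) * 1 = 0
  (v - 4) = 52 / 1 = 52
  v = 4 + (52) = 56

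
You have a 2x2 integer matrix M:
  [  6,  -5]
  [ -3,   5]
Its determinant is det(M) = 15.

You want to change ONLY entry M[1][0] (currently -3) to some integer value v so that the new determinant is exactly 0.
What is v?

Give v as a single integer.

det is linear in entry M[1][0]: det = old_det + (v - -3) * C_10
Cofactor C_10 = 5
Want det = 0: 15 + (v - -3) * 5 = 0
  (v - -3) = -15 / 5 = -3
  v = -3 + (-3) = -6

Answer: -6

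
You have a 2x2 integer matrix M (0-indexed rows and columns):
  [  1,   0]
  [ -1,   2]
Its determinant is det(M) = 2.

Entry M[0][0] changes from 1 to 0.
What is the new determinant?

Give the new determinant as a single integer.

det is linear in row 0: changing M[0][0] by delta changes det by delta * cofactor(0,0).
Cofactor C_00 = (-1)^(0+0) * minor(0,0) = 2
Entry delta = 0 - 1 = -1
Det delta = -1 * 2 = -2
New det = 2 + -2 = 0

Answer: 0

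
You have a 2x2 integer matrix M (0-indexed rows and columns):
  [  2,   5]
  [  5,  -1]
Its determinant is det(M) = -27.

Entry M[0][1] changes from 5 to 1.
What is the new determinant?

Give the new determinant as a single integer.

det is linear in row 0: changing M[0][1] by delta changes det by delta * cofactor(0,1).
Cofactor C_01 = (-1)^(0+1) * minor(0,1) = -5
Entry delta = 1 - 5 = -4
Det delta = -4 * -5 = 20
New det = -27 + 20 = -7

Answer: -7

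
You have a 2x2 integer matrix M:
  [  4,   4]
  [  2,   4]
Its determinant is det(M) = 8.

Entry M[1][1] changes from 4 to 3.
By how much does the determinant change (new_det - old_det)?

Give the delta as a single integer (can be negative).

Cofactor C_11 = 4
Entry delta = 3 - 4 = -1
Det delta = entry_delta * cofactor = -1 * 4 = -4

Answer: -4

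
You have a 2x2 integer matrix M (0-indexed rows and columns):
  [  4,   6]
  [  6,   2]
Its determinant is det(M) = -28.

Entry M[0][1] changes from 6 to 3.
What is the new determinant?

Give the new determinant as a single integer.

Answer: -10

Derivation:
det is linear in row 0: changing M[0][1] by delta changes det by delta * cofactor(0,1).
Cofactor C_01 = (-1)^(0+1) * minor(0,1) = -6
Entry delta = 3 - 6 = -3
Det delta = -3 * -6 = 18
New det = -28 + 18 = -10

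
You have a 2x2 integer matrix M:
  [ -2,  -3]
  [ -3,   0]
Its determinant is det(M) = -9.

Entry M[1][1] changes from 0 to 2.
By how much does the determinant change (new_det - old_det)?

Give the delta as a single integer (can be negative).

Cofactor C_11 = -2
Entry delta = 2 - 0 = 2
Det delta = entry_delta * cofactor = 2 * -2 = -4

Answer: -4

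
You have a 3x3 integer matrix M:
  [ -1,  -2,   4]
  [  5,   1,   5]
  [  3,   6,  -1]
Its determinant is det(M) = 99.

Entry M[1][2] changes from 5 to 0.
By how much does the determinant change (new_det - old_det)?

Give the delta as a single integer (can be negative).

Answer: 0

Derivation:
Cofactor C_12 = 0
Entry delta = 0 - 5 = -5
Det delta = entry_delta * cofactor = -5 * 0 = 0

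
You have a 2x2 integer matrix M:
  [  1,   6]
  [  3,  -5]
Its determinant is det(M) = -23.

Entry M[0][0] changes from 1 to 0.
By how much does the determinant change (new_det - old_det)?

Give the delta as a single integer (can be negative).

Cofactor C_00 = -5
Entry delta = 0 - 1 = -1
Det delta = entry_delta * cofactor = -1 * -5 = 5

Answer: 5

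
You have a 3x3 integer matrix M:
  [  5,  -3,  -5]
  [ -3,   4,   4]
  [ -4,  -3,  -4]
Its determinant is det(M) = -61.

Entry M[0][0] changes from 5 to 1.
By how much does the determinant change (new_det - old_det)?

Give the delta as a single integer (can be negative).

Cofactor C_00 = -4
Entry delta = 1 - 5 = -4
Det delta = entry_delta * cofactor = -4 * -4 = 16

Answer: 16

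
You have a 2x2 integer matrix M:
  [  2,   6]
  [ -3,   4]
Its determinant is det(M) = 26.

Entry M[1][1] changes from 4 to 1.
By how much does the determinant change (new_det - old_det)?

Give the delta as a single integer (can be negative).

Answer: -6

Derivation:
Cofactor C_11 = 2
Entry delta = 1 - 4 = -3
Det delta = entry_delta * cofactor = -3 * 2 = -6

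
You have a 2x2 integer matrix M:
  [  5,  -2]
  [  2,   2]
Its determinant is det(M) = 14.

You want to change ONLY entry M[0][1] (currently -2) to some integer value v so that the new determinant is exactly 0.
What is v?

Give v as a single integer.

det is linear in entry M[0][1]: det = old_det + (v - -2) * C_01
Cofactor C_01 = -2
Want det = 0: 14 + (v - -2) * -2 = 0
  (v - -2) = -14 / -2 = 7
  v = -2 + (7) = 5

Answer: 5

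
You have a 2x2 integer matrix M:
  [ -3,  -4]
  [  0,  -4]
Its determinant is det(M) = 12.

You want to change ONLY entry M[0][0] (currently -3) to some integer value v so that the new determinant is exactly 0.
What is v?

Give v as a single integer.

Answer: 0

Derivation:
det is linear in entry M[0][0]: det = old_det + (v - -3) * C_00
Cofactor C_00 = -4
Want det = 0: 12 + (v - -3) * -4 = 0
  (v - -3) = -12 / -4 = 3
  v = -3 + (3) = 0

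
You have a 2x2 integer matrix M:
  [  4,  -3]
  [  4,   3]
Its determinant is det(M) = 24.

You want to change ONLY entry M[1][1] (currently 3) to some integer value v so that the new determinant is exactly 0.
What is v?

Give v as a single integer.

det is linear in entry M[1][1]: det = old_det + (v - 3) * C_11
Cofactor C_11 = 4
Want det = 0: 24 + (v - 3) * 4 = 0
  (v - 3) = -24 / 4 = -6
  v = 3 + (-6) = -3

Answer: -3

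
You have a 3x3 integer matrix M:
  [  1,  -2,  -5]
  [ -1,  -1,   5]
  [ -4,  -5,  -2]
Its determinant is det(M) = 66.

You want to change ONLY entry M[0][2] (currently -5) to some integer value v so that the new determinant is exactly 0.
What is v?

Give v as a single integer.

det is linear in entry M[0][2]: det = old_det + (v - -5) * C_02
Cofactor C_02 = 1
Want det = 0: 66 + (v - -5) * 1 = 0
  (v - -5) = -66 / 1 = -66
  v = -5 + (-66) = -71

Answer: -71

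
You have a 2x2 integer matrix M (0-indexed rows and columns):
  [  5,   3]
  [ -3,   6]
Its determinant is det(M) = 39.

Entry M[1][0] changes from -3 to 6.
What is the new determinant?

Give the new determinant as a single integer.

Answer: 12

Derivation:
det is linear in row 1: changing M[1][0] by delta changes det by delta * cofactor(1,0).
Cofactor C_10 = (-1)^(1+0) * minor(1,0) = -3
Entry delta = 6 - -3 = 9
Det delta = 9 * -3 = -27
New det = 39 + -27 = 12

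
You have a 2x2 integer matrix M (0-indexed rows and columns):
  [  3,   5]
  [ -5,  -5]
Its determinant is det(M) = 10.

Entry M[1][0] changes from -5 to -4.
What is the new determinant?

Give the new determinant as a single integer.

Answer: 5

Derivation:
det is linear in row 1: changing M[1][0] by delta changes det by delta * cofactor(1,0).
Cofactor C_10 = (-1)^(1+0) * minor(1,0) = -5
Entry delta = -4 - -5 = 1
Det delta = 1 * -5 = -5
New det = 10 + -5 = 5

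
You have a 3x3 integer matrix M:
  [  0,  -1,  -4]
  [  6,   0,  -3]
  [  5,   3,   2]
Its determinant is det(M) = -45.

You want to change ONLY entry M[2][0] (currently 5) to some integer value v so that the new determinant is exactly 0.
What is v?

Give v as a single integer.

Answer: 20

Derivation:
det is linear in entry M[2][0]: det = old_det + (v - 5) * C_20
Cofactor C_20 = 3
Want det = 0: -45 + (v - 5) * 3 = 0
  (v - 5) = 45 / 3 = 15
  v = 5 + (15) = 20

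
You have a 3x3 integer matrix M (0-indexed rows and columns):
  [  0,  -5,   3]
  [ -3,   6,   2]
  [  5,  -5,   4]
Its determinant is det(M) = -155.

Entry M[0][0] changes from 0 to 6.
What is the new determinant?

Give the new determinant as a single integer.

Answer: 49

Derivation:
det is linear in row 0: changing M[0][0] by delta changes det by delta * cofactor(0,0).
Cofactor C_00 = (-1)^(0+0) * minor(0,0) = 34
Entry delta = 6 - 0 = 6
Det delta = 6 * 34 = 204
New det = -155 + 204 = 49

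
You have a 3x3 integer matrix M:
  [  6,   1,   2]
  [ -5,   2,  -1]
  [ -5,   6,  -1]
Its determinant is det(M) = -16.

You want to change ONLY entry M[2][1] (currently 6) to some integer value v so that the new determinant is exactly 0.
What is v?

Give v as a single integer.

Answer: 2

Derivation:
det is linear in entry M[2][1]: det = old_det + (v - 6) * C_21
Cofactor C_21 = -4
Want det = 0: -16 + (v - 6) * -4 = 0
  (v - 6) = 16 / -4 = -4
  v = 6 + (-4) = 2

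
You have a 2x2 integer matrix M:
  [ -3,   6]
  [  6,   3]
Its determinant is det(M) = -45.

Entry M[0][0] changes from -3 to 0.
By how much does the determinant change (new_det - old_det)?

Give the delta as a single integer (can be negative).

Answer: 9

Derivation:
Cofactor C_00 = 3
Entry delta = 0 - -3 = 3
Det delta = entry_delta * cofactor = 3 * 3 = 9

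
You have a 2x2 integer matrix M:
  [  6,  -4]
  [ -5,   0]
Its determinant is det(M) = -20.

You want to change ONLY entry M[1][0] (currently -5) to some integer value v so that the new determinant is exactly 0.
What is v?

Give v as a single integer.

Answer: 0

Derivation:
det is linear in entry M[1][0]: det = old_det + (v - -5) * C_10
Cofactor C_10 = 4
Want det = 0: -20 + (v - -5) * 4 = 0
  (v - -5) = 20 / 4 = 5
  v = -5 + (5) = 0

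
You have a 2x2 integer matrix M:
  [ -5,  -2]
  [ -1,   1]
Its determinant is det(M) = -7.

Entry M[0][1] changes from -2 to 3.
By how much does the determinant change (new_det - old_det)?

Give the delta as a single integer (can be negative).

Answer: 5

Derivation:
Cofactor C_01 = 1
Entry delta = 3 - -2 = 5
Det delta = entry_delta * cofactor = 5 * 1 = 5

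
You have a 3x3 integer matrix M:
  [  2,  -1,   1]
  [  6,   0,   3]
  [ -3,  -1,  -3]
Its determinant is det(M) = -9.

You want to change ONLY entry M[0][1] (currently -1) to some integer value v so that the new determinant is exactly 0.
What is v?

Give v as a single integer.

Answer: 0

Derivation:
det is linear in entry M[0][1]: det = old_det + (v - -1) * C_01
Cofactor C_01 = 9
Want det = 0: -9 + (v - -1) * 9 = 0
  (v - -1) = 9 / 9 = 1
  v = -1 + (1) = 0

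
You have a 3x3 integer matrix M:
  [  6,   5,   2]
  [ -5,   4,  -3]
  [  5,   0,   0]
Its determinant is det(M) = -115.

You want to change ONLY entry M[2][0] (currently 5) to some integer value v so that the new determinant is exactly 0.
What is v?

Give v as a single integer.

det is linear in entry M[2][0]: det = old_det + (v - 5) * C_20
Cofactor C_20 = -23
Want det = 0: -115 + (v - 5) * -23 = 0
  (v - 5) = 115 / -23 = -5
  v = 5 + (-5) = 0

Answer: 0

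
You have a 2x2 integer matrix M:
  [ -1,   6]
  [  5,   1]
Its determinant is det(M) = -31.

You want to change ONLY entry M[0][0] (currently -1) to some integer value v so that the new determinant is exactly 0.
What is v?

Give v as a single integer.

Answer: 30

Derivation:
det is linear in entry M[0][0]: det = old_det + (v - -1) * C_00
Cofactor C_00 = 1
Want det = 0: -31 + (v - -1) * 1 = 0
  (v - -1) = 31 / 1 = 31
  v = -1 + (31) = 30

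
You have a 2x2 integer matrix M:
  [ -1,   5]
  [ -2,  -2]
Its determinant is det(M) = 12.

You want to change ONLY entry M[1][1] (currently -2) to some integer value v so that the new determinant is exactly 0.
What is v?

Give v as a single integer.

det is linear in entry M[1][1]: det = old_det + (v - -2) * C_11
Cofactor C_11 = -1
Want det = 0: 12 + (v - -2) * -1 = 0
  (v - -2) = -12 / -1 = 12
  v = -2 + (12) = 10

Answer: 10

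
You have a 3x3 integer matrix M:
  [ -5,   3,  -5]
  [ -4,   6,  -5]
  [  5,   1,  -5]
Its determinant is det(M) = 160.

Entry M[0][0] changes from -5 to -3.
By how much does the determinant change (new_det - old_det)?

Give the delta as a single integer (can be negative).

Answer: -50

Derivation:
Cofactor C_00 = -25
Entry delta = -3 - -5 = 2
Det delta = entry_delta * cofactor = 2 * -25 = -50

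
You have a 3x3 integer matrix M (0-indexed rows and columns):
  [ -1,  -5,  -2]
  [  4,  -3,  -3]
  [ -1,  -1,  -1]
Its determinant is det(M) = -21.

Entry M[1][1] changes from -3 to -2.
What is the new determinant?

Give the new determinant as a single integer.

det is linear in row 1: changing M[1][1] by delta changes det by delta * cofactor(1,1).
Cofactor C_11 = (-1)^(1+1) * minor(1,1) = -1
Entry delta = -2 - -3 = 1
Det delta = 1 * -1 = -1
New det = -21 + -1 = -22

Answer: -22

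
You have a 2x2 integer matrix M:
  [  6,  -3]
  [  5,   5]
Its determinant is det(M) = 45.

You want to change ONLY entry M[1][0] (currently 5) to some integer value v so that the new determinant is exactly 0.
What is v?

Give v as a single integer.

Answer: -10

Derivation:
det is linear in entry M[1][0]: det = old_det + (v - 5) * C_10
Cofactor C_10 = 3
Want det = 0: 45 + (v - 5) * 3 = 0
  (v - 5) = -45 / 3 = -15
  v = 5 + (-15) = -10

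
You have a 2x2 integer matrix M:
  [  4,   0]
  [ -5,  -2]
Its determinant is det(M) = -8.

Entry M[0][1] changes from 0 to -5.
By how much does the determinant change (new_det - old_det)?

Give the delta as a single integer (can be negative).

Cofactor C_01 = 5
Entry delta = -5 - 0 = -5
Det delta = entry_delta * cofactor = -5 * 5 = -25

Answer: -25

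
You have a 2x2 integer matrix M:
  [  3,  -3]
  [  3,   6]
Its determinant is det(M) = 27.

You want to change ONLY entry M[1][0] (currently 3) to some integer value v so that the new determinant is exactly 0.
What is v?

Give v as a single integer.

det is linear in entry M[1][0]: det = old_det + (v - 3) * C_10
Cofactor C_10 = 3
Want det = 0: 27 + (v - 3) * 3 = 0
  (v - 3) = -27 / 3 = -9
  v = 3 + (-9) = -6

Answer: -6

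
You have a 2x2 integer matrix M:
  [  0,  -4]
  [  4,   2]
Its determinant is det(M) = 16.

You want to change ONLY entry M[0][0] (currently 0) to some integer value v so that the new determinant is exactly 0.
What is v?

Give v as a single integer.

det is linear in entry M[0][0]: det = old_det + (v - 0) * C_00
Cofactor C_00 = 2
Want det = 0: 16 + (v - 0) * 2 = 0
  (v - 0) = -16 / 2 = -8
  v = 0 + (-8) = -8

Answer: -8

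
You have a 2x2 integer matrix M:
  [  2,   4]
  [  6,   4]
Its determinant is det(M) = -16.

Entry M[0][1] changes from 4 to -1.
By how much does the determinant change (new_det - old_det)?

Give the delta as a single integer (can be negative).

Cofactor C_01 = -6
Entry delta = -1 - 4 = -5
Det delta = entry_delta * cofactor = -5 * -6 = 30

Answer: 30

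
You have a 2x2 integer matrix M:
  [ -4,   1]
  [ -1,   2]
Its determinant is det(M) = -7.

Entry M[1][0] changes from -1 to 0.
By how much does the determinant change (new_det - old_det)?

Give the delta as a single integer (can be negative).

Answer: -1

Derivation:
Cofactor C_10 = -1
Entry delta = 0 - -1 = 1
Det delta = entry_delta * cofactor = 1 * -1 = -1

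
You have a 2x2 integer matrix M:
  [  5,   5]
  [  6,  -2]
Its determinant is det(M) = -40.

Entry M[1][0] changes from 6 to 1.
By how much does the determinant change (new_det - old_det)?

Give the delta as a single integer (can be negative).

Answer: 25

Derivation:
Cofactor C_10 = -5
Entry delta = 1 - 6 = -5
Det delta = entry_delta * cofactor = -5 * -5 = 25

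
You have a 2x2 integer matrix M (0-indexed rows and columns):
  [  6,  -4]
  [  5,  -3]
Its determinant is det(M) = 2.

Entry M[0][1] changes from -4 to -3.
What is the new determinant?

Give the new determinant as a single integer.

det is linear in row 0: changing M[0][1] by delta changes det by delta * cofactor(0,1).
Cofactor C_01 = (-1)^(0+1) * minor(0,1) = -5
Entry delta = -3 - -4 = 1
Det delta = 1 * -5 = -5
New det = 2 + -5 = -3

Answer: -3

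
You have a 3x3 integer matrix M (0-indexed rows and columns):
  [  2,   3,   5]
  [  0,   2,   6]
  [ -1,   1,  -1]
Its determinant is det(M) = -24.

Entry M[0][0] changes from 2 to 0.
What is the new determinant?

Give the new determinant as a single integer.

Answer: -8

Derivation:
det is linear in row 0: changing M[0][0] by delta changes det by delta * cofactor(0,0).
Cofactor C_00 = (-1)^(0+0) * minor(0,0) = -8
Entry delta = 0 - 2 = -2
Det delta = -2 * -8 = 16
New det = -24 + 16 = -8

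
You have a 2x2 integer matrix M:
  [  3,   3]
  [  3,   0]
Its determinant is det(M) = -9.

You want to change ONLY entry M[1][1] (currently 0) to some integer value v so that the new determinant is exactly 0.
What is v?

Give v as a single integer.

det is linear in entry M[1][1]: det = old_det + (v - 0) * C_11
Cofactor C_11 = 3
Want det = 0: -9 + (v - 0) * 3 = 0
  (v - 0) = 9 / 3 = 3
  v = 0 + (3) = 3

Answer: 3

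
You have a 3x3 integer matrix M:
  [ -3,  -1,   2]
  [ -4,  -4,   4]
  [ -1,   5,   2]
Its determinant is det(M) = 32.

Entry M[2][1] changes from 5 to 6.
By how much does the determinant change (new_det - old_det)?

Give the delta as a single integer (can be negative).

Answer: 4

Derivation:
Cofactor C_21 = 4
Entry delta = 6 - 5 = 1
Det delta = entry_delta * cofactor = 1 * 4 = 4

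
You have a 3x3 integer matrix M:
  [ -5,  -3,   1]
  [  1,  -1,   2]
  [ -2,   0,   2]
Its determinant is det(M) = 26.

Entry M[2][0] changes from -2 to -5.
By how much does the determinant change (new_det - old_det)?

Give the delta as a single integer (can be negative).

Answer: 15

Derivation:
Cofactor C_20 = -5
Entry delta = -5 - -2 = -3
Det delta = entry_delta * cofactor = -3 * -5 = 15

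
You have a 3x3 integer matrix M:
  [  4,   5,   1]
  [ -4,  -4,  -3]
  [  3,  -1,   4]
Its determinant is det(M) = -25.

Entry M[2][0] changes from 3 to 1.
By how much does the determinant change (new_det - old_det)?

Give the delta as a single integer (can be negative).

Answer: 22

Derivation:
Cofactor C_20 = -11
Entry delta = 1 - 3 = -2
Det delta = entry_delta * cofactor = -2 * -11 = 22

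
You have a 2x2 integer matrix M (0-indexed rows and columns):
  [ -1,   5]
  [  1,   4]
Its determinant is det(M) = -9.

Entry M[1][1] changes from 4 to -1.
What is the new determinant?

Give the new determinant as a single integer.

det is linear in row 1: changing M[1][1] by delta changes det by delta * cofactor(1,1).
Cofactor C_11 = (-1)^(1+1) * minor(1,1) = -1
Entry delta = -1 - 4 = -5
Det delta = -5 * -1 = 5
New det = -9 + 5 = -4

Answer: -4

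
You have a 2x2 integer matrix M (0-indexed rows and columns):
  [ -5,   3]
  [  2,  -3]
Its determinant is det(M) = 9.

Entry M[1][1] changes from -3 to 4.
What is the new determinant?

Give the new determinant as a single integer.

det is linear in row 1: changing M[1][1] by delta changes det by delta * cofactor(1,1).
Cofactor C_11 = (-1)^(1+1) * minor(1,1) = -5
Entry delta = 4 - -3 = 7
Det delta = 7 * -5 = -35
New det = 9 + -35 = -26

Answer: -26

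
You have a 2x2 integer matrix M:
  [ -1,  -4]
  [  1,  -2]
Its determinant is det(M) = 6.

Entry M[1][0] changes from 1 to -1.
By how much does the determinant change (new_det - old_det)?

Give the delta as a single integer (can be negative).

Cofactor C_10 = 4
Entry delta = -1 - 1 = -2
Det delta = entry_delta * cofactor = -2 * 4 = -8

Answer: -8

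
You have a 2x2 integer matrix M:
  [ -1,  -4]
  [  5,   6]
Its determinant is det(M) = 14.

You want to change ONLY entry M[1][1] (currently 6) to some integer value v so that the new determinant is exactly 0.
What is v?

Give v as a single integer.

Answer: 20

Derivation:
det is linear in entry M[1][1]: det = old_det + (v - 6) * C_11
Cofactor C_11 = -1
Want det = 0: 14 + (v - 6) * -1 = 0
  (v - 6) = -14 / -1 = 14
  v = 6 + (14) = 20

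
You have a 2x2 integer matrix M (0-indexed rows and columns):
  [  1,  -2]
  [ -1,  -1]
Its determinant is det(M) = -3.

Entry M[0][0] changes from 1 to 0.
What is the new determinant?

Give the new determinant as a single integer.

det is linear in row 0: changing M[0][0] by delta changes det by delta * cofactor(0,0).
Cofactor C_00 = (-1)^(0+0) * minor(0,0) = -1
Entry delta = 0 - 1 = -1
Det delta = -1 * -1 = 1
New det = -3 + 1 = -2

Answer: -2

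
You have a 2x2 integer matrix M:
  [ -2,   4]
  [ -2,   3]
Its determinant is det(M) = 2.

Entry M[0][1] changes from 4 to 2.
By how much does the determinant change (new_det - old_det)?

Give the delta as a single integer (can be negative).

Cofactor C_01 = 2
Entry delta = 2 - 4 = -2
Det delta = entry_delta * cofactor = -2 * 2 = -4

Answer: -4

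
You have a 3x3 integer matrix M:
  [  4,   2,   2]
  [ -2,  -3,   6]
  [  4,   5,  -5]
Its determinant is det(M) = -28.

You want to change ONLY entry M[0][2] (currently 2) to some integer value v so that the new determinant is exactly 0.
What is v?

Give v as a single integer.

Answer: 16

Derivation:
det is linear in entry M[0][2]: det = old_det + (v - 2) * C_02
Cofactor C_02 = 2
Want det = 0: -28 + (v - 2) * 2 = 0
  (v - 2) = 28 / 2 = 14
  v = 2 + (14) = 16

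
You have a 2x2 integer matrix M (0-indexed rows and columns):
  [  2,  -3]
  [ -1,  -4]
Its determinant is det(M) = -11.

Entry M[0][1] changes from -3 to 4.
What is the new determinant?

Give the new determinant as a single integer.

Answer: -4

Derivation:
det is linear in row 0: changing M[0][1] by delta changes det by delta * cofactor(0,1).
Cofactor C_01 = (-1)^(0+1) * minor(0,1) = 1
Entry delta = 4 - -3 = 7
Det delta = 7 * 1 = 7
New det = -11 + 7 = -4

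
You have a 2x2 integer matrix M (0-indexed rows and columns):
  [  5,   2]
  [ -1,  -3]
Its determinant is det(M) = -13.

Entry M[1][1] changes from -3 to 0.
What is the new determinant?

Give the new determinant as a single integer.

det is linear in row 1: changing M[1][1] by delta changes det by delta * cofactor(1,1).
Cofactor C_11 = (-1)^(1+1) * minor(1,1) = 5
Entry delta = 0 - -3 = 3
Det delta = 3 * 5 = 15
New det = -13 + 15 = 2

Answer: 2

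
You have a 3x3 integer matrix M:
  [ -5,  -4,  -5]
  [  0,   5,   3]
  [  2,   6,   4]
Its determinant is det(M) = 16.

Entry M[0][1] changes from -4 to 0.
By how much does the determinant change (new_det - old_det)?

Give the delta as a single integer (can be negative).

Answer: 24

Derivation:
Cofactor C_01 = 6
Entry delta = 0 - -4 = 4
Det delta = entry_delta * cofactor = 4 * 6 = 24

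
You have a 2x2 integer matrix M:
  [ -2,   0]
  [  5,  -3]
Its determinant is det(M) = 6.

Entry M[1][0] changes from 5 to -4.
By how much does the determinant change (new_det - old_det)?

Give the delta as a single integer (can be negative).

Answer: 0

Derivation:
Cofactor C_10 = 0
Entry delta = -4 - 5 = -9
Det delta = entry_delta * cofactor = -9 * 0 = 0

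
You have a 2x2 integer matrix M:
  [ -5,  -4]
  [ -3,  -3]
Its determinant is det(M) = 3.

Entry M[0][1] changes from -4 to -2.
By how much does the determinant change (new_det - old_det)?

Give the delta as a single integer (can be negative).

Cofactor C_01 = 3
Entry delta = -2 - -4 = 2
Det delta = entry_delta * cofactor = 2 * 3 = 6

Answer: 6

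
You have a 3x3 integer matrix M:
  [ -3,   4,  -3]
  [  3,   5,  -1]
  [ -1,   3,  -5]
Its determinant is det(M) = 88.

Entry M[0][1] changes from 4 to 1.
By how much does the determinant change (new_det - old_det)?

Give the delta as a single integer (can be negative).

Answer: -48

Derivation:
Cofactor C_01 = 16
Entry delta = 1 - 4 = -3
Det delta = entry_delta * cofactor = -3 * 16 = -48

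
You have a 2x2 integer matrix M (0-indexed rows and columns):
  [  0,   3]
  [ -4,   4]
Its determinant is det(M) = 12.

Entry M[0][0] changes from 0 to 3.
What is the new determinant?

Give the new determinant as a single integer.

det is linear in row 0: changing M[0][0] by delta changes det by delta * cofactor(0,0).
Cofactor C_00 = (-1)^(0+0) * minor(0,0) = 4
Entry delta = 3 - 0 = 3
Det delta = 3 * 4 = 12
New det = 12 + 12 = 24

Answer: 24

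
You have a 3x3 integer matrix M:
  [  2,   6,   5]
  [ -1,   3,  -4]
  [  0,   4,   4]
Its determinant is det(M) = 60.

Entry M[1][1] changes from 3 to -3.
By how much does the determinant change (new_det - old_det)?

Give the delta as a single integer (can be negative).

Answer: -48

Derivation:
Cofactor C_11 = 8
Entry delta = -3 - 3 = -6
Det delta = entry_delta * cofactor = -6 * 8 = -48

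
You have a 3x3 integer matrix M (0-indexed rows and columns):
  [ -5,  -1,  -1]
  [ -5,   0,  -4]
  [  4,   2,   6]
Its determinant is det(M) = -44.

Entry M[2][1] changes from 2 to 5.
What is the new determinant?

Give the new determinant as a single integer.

Answer: -89

Derivation:
det is linear in row 2: changing M[2][1] by delta changes det by delta * cofactor(2,1).
Cofactor C_21 = (-1)^(2+1) * minor(2,1) = -15
Entry delta = 5 - 2 = 3
Det delta = 3 * -15 = -45
New det = -44 + -45 = -89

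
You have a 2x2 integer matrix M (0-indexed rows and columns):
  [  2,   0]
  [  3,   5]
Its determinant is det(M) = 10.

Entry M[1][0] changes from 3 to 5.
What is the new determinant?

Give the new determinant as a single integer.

Answer: 10

Derivation:
det is linear in row 1: changing M[1][0] by delta changes det by delta * cofactor(1,0).
Cofactor C_10 = (-1)^(1+0) * minor(1,0) = 0
Entry delta = 5 - 3 = 2
Det delta = 2 * 0 = 0
New det = 10 + 0 = 10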